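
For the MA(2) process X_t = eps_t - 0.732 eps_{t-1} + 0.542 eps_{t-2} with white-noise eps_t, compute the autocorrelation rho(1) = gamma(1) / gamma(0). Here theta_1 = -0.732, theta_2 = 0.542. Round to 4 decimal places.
\rho(1) = -0.6169

For an MA(q) process with theta_0 = 1, the autocovariance is
  gamma(k) = sigma^2 * sum_{i=0..q-k} theta_i * theta_{i+k},
and rho(k) = gamma(k) / gamma(0). Sigma^2 cancels.
  numerator   = (1)*(-0.732) + (-0.732)*(0.542) = -1.128744.
  denominator = (1)^2 + (-0.732)^2 + (0.542)^2 = 1.829588.
  rho(1) = -1.128744 / 1.829588 = -0.6169.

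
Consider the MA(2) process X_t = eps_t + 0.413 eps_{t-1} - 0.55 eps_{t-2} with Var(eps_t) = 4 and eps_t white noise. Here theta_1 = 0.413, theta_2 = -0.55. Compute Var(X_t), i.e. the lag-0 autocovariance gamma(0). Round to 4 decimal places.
\gamma(0) = 5.8923

For an MA(q) process X_t = eps_t + sum_i theta_i eps_{t-i} with
Var(eps_t) = sigma^2, the variance is
  gamma(0) = sigma^2 * (1 + sum_i theta_i^2).
  sum_i theta_i^2 = (0.413)^2 + (-0.55)^2 = 0.170569 + 0.3025 = 0.473069.
  gamma(0) = 4 * (1 + 0.473069) = 4 * 1.473069 = 5.892276, which rounds to 5.8923.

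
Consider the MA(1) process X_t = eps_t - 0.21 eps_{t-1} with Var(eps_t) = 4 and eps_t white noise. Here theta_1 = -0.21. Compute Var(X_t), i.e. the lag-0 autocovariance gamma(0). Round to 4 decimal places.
\gamma(0) = 4.1764

For an MA(q) process X_t = eps_t + sum_i theta_i eps_{t-i} with
Var(eps_t) = sigma^2, the variance is
  gamma(0) = sigma^2 * (1 + sum_i theta_i^2).
  sum_i theta_i^2 = (-0.21)^2 = 0.0441.
  gamma(0) = 4 * (1 + 0.0441) = 4 * 1.0441 = 4.1764.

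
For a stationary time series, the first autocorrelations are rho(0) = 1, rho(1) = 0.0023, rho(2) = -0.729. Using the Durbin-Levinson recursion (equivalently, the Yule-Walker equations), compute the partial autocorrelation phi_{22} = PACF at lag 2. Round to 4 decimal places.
\phi_{22} = -0.7290

The PACF at lag k is phi_{kk}, the last component of the solution
to the Yule-Walker system G_k phi = r_k where
  (G_k)_{ij} = rho(|i - j|), (r_k)_i = rho(i), i,j = 1..k.
Equivalently, Durbin-Levinson gives phi_{kk} iteratively:
  phi_{11} = rho(1)
  phi_{kk} = [rho(k) - sum_{j=1..k-1} phi_{k-1,j} rho(k-j)]
            / [1 - sum_{j=1..k-1} phi_{k-1,j} rho(j)],
  phi_{k,j} = phi_{k-1,j} - phi_{kk} phi_{k-1,k-j},  j = 1..k-1.
Step k = 1:
  phi_11 = rho(1) = 0.0023.
Step k = 2:
  phi_22 = [rho(2) - phi_11 rho(1)] / [1 - phi_11 rho(1)] = [-0.729 - (0.0023)(0.0023)] / [1 - (0.0023)(0.0023)]
         = -0.72900529 / 0.99999471 = -0.729.
Therefore phi_{22} = -0.7290.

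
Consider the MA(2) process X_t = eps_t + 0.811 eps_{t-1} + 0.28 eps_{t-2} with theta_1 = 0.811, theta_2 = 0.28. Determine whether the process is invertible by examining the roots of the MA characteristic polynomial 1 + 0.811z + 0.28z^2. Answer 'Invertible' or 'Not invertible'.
\text{Invertible}

The MA(q) characteristic polynomial is P(z) = 1 + 0.811z + 0.28z^2.
Invertibility requires all roots to lie outside the unit circle, i.e. |z| > 1 for every root.
Set 1 + (0.811) z + (0.28) z^2 = 0, i.e. a z^2 + b z + c = 0 with a = 0.28, b = 0.811, c = 1.
Discriminant D = b^2 - 4ac = (0.811)^2 - 4*(0.28)*1 = 0.657721 - (1.12) = -0.462279.
D < 0, so the roots are the complex-conjugate pair z = (-b +/- i sqrt(-D)) / (2a) = -1.4482 +/- 1.2141i.
For a conjugate pair |z|^2 = z * conj(z) = (product of roots) = c/a = 1/(0.28) = 3.571429, so |z| = sqrt(3.571429) = 1.8898 for both roots.
Moduli of all roots: 1.8898, 1.8898.
All moduli strictly greater than 1? Yes.
Verdict: Invertible.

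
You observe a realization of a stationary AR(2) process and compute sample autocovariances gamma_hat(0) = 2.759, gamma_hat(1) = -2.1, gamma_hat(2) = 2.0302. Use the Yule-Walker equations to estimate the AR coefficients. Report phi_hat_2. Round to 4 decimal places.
\hat\phi_{2} = 0.3720

The Yule-Walker equations for an AR(p) process read, in matrix form,
  Gamma_p phi = r_p,   with   (Gamma_p)_{ij} = gamma(|i - j|),
                       (r_p)_i = gamma(i),   i,j = 1..p.
Substitute the sample gammas (Toeplitz matrix and right-hand side of size 2):
  Gamma_p = [[2.759, -2.1], [-2.1, 2.759]]
  r_p     = [-2.1, 2.0302]
Written out:
  2.759 phi_1 - 2.1 phi_2 = -2.1
  -2.1 phi_1 + 2.759 phi_2 = 2.0302
Solve by Cramer's rule:
  det = gamma(0)^2 - gamma(1)^2 = (2.759)^2 - (-2.1)^2 = 7.612081 - 4.41 = 3.202081
  phi_hat_1 = [gamma(1) gamma(0) - gamma(1) gamma(2)] / det = [(-2.1)(2.759) - (-2.1)(2.0302)] / 3.202081 = -1.53048 / 3.202081 = -0.478
  phi_hat_2 = [gamma(0) gamma(2) - gamma(1)^2] / det = [(2.759)(2.0302) - (-2.1)^2] / 3.202081 = 1.1913218 / 3.202081 = 0.372
So phi_hat = [-0.4780, 0.3720].
Therefore phi_hat_2 = 0.3720.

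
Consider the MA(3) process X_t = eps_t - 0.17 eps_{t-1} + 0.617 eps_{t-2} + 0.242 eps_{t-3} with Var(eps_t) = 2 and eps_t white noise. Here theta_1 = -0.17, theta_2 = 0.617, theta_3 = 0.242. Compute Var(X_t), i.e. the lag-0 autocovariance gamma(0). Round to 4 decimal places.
\gamma(0) = 2.9363

For an MA(q) process X_t = eps_t + sum_i theta_i eps_{t-i} with
Var(eps_t) = sigma^2, the variance is
  gamma(0) = sigma^2 * (1 + sum_i theta_i^2).
  sum_i theta_i^2 = (-0.17)^2 + (0.617)^2 + (0.242)^2 = 0.0289 + 0.380689 + 0.058564 = 0.468153.
  gamma(0) = 2 * (1 + 0.468153) = 2 * 1.468153 = 2.936306, which rounds to 2.9363.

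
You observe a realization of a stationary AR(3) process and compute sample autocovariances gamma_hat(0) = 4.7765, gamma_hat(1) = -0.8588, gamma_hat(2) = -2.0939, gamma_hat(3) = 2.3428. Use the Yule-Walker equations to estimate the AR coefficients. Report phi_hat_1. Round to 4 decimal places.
\hat\phi_{1} = -0.0790

The Yule-Walker equations for an AR(p) process read, in matrix form,
  Gamma_p phi = r_p,   with   (Gamma_p)_{ij} = gamma(|i - j|),
                       (r_p)_i = gamma(i),   i,j = 1..p.
Substitute the sample gammas (Toeplitz matrix and right-hand side of size 3):
  Gamma_p = [[4.7765, -0.8588, -2.0939], [-0.8588, 4.7765, -0.8588], [-2.0939, -0.8588, 4.7765]]
  r_p     = [-0.8588, -2.0939, 2.3428]
Written out (R1..R3):
  (R1) 4.7765 phi_1 - 0.8588 phi_2 - 2.0939 phi_3 = -0.8588
  (R2) -0.8588 phi_1 + 4.7765 phi_2 - 0.8588 phi_3 = -2.0939
  (R3) -2.0939 phi_1 - 0.8588 phi_2 + 4.7765 phi_3 = 2.3428
Gaussian elimination:
  R2 <- R2 - (-0.8588/4.7765) R1 = R2 - (-0.179797) R1:  4.62209 phi_2 - 1.235277 phi_3 = -2.24831
  R3 <- R3 - (-2.0939/4.7765) R1 = R3 - (-0.438375) R1:  -1.235277 phi_2 + 3.858586 phi_3 = 1.966323
  R3 <- R3 - (-1.235277/4.62209) R2 = R3 - (-0.267255) R2:  3.528452 phi_3 = 1.365451
Back-substitution:
  phi_hat_3 = 1.365451 / 3.528452 = 0.386983
  phi_hat_2 = (-2.24831 - (-1.235277)(0.386983)) / 4.62209 = -0.383004
  phi_hat_1 = (-0.8588 - (-0.8588)(-0.383004) - (-2.0939)(0.386983)) / 4.7765 = -0.079016
So phi_hat = [-0.0790, -0.3830, 0.3870].
Therefore phi_hat_1 = -0.0790.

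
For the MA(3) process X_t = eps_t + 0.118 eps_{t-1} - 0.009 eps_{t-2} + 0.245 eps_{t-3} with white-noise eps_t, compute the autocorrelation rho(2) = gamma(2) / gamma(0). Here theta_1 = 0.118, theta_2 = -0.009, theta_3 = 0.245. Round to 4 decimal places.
\rho(2) = 0.0185

For an MA(q) process with theta_0 = 1, the autocovariance is
  gamma(k) = sigma^2 * sum_{i=0..q-k} theta_i * theta_{i+k},
and rho(k) = gamma(k) / gamma(0). Sigma^2 cancels.
  numerator   = (1)*(-0.009) + (0.118)*(0.245) = 0.01991.
  denominator = (1)^2 + (0.118)^2 + (-0.009)^2 + (0.245)^2 = 1.07403.
  rho(2) = 0.01991 / 1.07403 = 0.0185.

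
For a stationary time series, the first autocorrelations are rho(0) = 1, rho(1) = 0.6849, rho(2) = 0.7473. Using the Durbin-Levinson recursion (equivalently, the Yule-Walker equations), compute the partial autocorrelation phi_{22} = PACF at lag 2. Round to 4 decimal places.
\phi_{22} = 0.5240

The PACF at lag k is phi_{kk}, the last component of the solution
to the Yule-Walker system G_k phi = r_k where
  (G_k)_{ij} = rho(|i - j|), (r_k)_i = rho(i), i,j = 1..k.
Equivalently, Durbin-Levinson gives phi_{kk} iteratively:
  phi_{11} = rho(1)
  phi_{kk} = [rho(k) - sum_{j=1..k-1} phi_{k-1,j} rho(k-j)]
            / [1 - sum_{j=1..k-1} phi_{k-1,j} rho(j)],
  phi_{k,j} = phi_{k-1,j} - phi_{kk} phi_{k-1,k-j},  j = 1..k-1.
Step k = 1:
  phi_11 = rho(1) = 0.6849.
Step k = 2:
  phi_22 = [rho(2) - phi_11 rho(1)] / [1 - phi_11 rho(1)] = [0.7473 - (0.6849)(0.6849)] / [1 - (0.6849)(0.6849)]
         = 0.27821199 / 0.53091199 = 0.524.
Therefore phi_{22} = 0.5240.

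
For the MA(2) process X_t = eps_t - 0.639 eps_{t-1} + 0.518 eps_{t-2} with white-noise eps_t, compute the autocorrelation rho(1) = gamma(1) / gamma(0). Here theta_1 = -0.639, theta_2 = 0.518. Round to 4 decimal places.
\rho(1) = -0.5785

For an MA(q) process with theta_0 = 1, the autocovariance is
  gamma(k) = sigma^2 * sum_{i=0..q-k} theta_i * theta_{i+k},
and rho(k) = gamma(k) / gamma(0). Sigma^2 cancels.
  numerator   = (1)*(-0.639) + (-0.639)*(0.518) = -0.970002.
  denominator = (1)^2 + (-0.639)^2 + (0.518)^2 = 1.676645.
  rho(1) = -0.970002 / 1.676645 = -0.5785.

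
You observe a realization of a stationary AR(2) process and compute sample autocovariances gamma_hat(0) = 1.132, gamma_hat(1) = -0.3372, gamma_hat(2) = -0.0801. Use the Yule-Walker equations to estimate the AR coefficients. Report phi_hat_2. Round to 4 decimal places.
\hat\phi_{2} = -0.1750

The Yule-Walker equations for an AR(p) process read, in matrix form,
  Gamma_p phi = r_p,   with   (Gamma_p)_{ij} = gamma(|i - j|),
                       (r_p)_i = gamma(i),   i,j = 1..p.
Substitute the sample gammas (Toeplitz matrix and right-hand side of size 2):
  Gamma_p = [[1.132, -0.3372], [-0.3372, 1.132]]
  r_p     = [-0.3372, -0.0801]
Written out:
  1.132 phi_1 - 0.3372 phi_2 = -0.3372
  -0.3372 phi_1 + 1.132 phi_2 = -0.0801
Solve by Cramer's rule:
  det = gamma(0)^2 - gamma(1)^2 = (1.132)^2 - (-0.3372)^2 = 1.281424 - 0.11370384 = 1.16772016
  phi_hat_1 = [gamma(1) gamma(0) - gamma(1) gamma(2)] / det = [(-0.3372)(1.132) - (-0.3372)(-0.0801)] / 1.16772016 = -0.40872012 / 1.16772016 = -0.35
  phi_hat_2 = [gamma(0) gamma(2) - gamma(1)^2] / det = [(1.132)(-0.0801) - (-0.3372)^2] / 1.16772016 = -0.20437704 / 1.16772016 = -0.175
So phi_hat = [-0.3500, -0.1750].
Therefore phi_hat_2 = -0.1750.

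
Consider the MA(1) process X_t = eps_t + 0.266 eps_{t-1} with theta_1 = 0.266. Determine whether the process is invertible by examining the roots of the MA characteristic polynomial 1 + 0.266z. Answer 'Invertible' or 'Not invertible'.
\text{Invertible}

The MA(q) characteristic polynomial is P(z) = 1 + 0.266z.
Invertibility requires all roots to lie outside the unit circle, i.e. |z| > 1 for every root.
This is linear in z: 1 + (0.266) z = 0  =>  z = -1/(0.266) = -3.759398,  |z| = 3.759398.
Moduli of all roots: 3.7594.
All moduli strictly greater than 1? Yes.
Verdict: Invertible.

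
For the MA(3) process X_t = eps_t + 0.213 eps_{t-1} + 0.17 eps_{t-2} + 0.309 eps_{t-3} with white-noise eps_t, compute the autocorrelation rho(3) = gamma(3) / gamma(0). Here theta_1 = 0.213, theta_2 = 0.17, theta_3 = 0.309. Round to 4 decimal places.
\rho(3) = 0.2642

For an MA(q) process with theta_0 = 1, the autocovariance is
  gamma(k) = sigma^2 * sum_{i=0..q-k} theta_i * theta_{i+k},
and rho(k) = gamma(k) / gamma(0). Sigma^2 cancels.
  numerator   = (1)*(0.309) = 0.309.
  denominator = (1)^2 + (0.213)^2 + (0.17)^2 + (0.309)^2 = 1.16975.
  rho(3) = 0.309 / 1.16975 = 0.2642.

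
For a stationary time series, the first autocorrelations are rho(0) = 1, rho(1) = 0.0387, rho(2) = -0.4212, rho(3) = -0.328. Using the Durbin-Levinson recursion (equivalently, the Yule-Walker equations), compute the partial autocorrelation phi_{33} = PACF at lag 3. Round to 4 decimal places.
\phi_{33} = -0.3519

The PACF at lag k is phi_{kk}, the last component of the solution
to the Yule-Walker system G_k phi = r_k where
  (G_k)_{ij} = rho(|i - j|), (r_k)_i = rho(i), i,j = 1..k.
Equivalently, Durbin-Levinson gives phi_{kk} iteratively:
  phi_{11} = rho(1)
  phi_{kk} = [rho(k) - sum_{j=1..k-1} phi_{k-1,j} rho(k-j)]
            / [1 - sum_{j=1..k-1} phi_{k-1,j} rho(j)],
  phi_{k,j} = phi_{k-1,j} - phi_{kk} phi_{k-1,k-j},  j = 1..k-1.
Step k = 1:
  phi_11 = rho(1) = 0.0387.
Step k = 2:
  phi_22 = [rho(2) - phi_11 rho(1)] / [1 - phi_11 rho(1)] = [-0.4212 - (0.0387)(0.0387)] / [1 - (0.0387)(0.0387)]
         = -0.42269769 / 0.99850231 = -0.423332.
  Update: phi_21 = phi_11 - phi_22 phi_11 = 0.0387 - (-0.423332)(0.0387) = 0.055083.
Step k = 3:
  phi_33 = [rho(3) - phi_21 rho(2) - phi_22 rho(1)] / [1 - phi_21 rho(1) - phi_22 rho(2)]
    numerator   = -0.328 - (0.055083)(-0.4212) - (-0.423332)(0.0387) = -0.28841613
    denominator = 1 - (0.055083)(0.0387) - (-0.423332)(-0.4212) = 0.81956097
  phi_33 = -0.28841613 / 0.81956097 = -0.3519.
Therefore phi_{33} = -0.3519.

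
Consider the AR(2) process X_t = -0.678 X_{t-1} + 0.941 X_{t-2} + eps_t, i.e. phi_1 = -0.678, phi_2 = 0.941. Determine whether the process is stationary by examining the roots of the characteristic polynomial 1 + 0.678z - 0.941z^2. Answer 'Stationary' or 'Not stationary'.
\text{Not stationary}

The AR(p) characteristic polynomial is P(z) = 1 + 0.678z - 0.941z^2.
Stationarity requires all roots to lie outside the unit circle, i.e. |z| > 1 for every root.
Set 1 + (0.678) z + (-0.941) z^2 = 0, i.e. a z^2 + b z + c = 0 with a = -0.941, b = 0.678, c = 1.
Discriminant D = b^2 - 4ac = (0.678)^2 - 4*(-0.941)*1 = 0.459684 - (-3.764) = 4.223684.
D >= 0, so the roots are real: z = (-b +/- sqrt(D)) / (2a) = (-0.678 +/- 2.05516) / (-1.882).
  z_1 = (-0.678 + 2.05516) / (-1.882) = -0.7318,   |z_1| = 0.7318.
  z_2 = (-0.678 - 2.05516) / (-1.882) = 1.4523,   |z_2| = 1.4523.
Moduli of all roots: 0.7318, 1.4523.
All moduli strictly greater than 1? No.
Verdict: Not stationary.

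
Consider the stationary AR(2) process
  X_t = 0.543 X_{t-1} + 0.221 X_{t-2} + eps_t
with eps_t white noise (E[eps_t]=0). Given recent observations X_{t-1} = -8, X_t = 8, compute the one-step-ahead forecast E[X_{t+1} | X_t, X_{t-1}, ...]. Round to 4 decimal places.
E[X_{t+1} \mid \mathcal F_t] = 2.5760

For an AR(p) model X_t = c + sum_i phi_i X_{t-i} + eps_t, the
one-step-ahead conditional mean is
  E[X_{t+1} | X_t, ...] = c + sum_i phi_i X_{t+1-i}.
Substitute known values:
  E[X_{t+1} | ...] = (0.543) * (8) + (0.221) * (-8)
                   = 2.5760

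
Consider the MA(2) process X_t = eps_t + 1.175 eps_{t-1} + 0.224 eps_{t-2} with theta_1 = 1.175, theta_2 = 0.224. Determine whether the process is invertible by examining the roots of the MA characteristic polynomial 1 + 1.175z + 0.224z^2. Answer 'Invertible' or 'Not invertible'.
\text{Invertible}

The MA(q) characteristic polynomial is P(z) = 1 + 1.175z + 0.224z^2.
Invertibility requires all roots to lie outside the unit circle, i.e. |z| > 1 for every root.
Set 1 + (1.175) z + (0.224) z^2 = 0, i.e. a z^2 + b z + c = 0 with a = 0.224, b = 1.175, c = 1.
Discriminant D = b^2 - 4ac = (1.175)^2 - 4*(0.224)*1 = 1.380625 - (0.896) = 0.484625.
D >= 0, so the roots are real: z = (-b +/- sqrt(D)) / (2a) = (-1.175 +/- 0.69615) / (0.448).
  z_1 = (-1.175 + 0.69615) / (0.448) = -1.0689,   |z_1| = 1.0689.
  z_2 = (-1.175 - 0.69615) / (0.448) = -4.1767,   |z_2| = 4.1767.
Moduli of all roots: 1.0689, 4.1767.
All moduli strictly greater than 1? Yes.
Verdict: Invertible.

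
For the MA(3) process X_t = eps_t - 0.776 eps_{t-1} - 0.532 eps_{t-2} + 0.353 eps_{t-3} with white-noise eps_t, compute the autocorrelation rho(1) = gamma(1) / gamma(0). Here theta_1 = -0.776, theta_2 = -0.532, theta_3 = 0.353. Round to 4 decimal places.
\rho(1) = -0.2741

For an MA(q) process with theta_0 = 1, the autocovariance is
  gamma(k) = sigma^2 * sum_{i=0..q-k} theta_i * theta_{i+k},
and rho(k) = gamma(k) / gamma(0). Sigma^2 cancels.
  numerator   = (1)*(-0.776) + (-0.776)*(-0.532) + (-0.532)*(0.353) = -0.550964.
  denominator = (1)^2 + (-0.776)^2 + (-0.532)^2 + (0.353)^2 = 2.009809.
  rho(1) = -0.550964 / 2.009809 = -0.2741.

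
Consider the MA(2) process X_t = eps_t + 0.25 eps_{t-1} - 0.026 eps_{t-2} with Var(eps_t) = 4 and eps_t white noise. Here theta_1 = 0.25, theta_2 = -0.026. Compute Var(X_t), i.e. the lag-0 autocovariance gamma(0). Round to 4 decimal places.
\gamma(0) = 4.2527

For an MA(q) process X_t = eps_t + sum_i theta_i eps_{t-i} with
Var(eps_t) = sigma^2, the variance is
  gamma(0) = sigma^2 * (1 + sum_i theta_i^2).
  sum_i theta_i^2 = (0.25)^2 + (-0.026)^2 = 0.0625 + 0.000676 = 0.063176.
  gamma(0) = 4 * (1 + 0.063176) = 4 * 1.063176 = 4.252704, which rounds to 4.2527.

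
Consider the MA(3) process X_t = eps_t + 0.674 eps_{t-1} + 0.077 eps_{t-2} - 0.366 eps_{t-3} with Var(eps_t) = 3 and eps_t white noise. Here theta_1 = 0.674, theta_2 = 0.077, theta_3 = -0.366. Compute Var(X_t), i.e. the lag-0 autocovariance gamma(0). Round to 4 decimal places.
\gamma(0) = 4.7825

For an MA(q) process X_t = eps_t + sum_i theta_i eps_{t-i} with
Var(eps_t) = sigma^2, the variance is
  gamma(0) = sigma^2 * (1 + sum_i theta_i^2).
  sum_i theta_i^2 = (0.674)^2 + (0.077)^2 + (-0.366)^2 = 0.454276 + 0.005929 + 0.133956 = 0.594161.
  gamma(0) = 3 * (1 + 0.594161) = 3 * 1.594161 = 4.782483, which rounds to 4.7825.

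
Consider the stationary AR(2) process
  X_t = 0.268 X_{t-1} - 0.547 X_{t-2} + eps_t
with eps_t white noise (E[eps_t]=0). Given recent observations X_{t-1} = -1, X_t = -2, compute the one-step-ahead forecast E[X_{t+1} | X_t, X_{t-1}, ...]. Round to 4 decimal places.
E[X_{t+1} \mid \mathcal F_t] = 0.0110

For an AR(p) model X_t = c + sum_i phi_i X_{t-i} + eps_t, the
one-step-ahead conditional mean is
  E[X_{t+1} | X_t, ...] = c + sum_i phi_i X_{t+1-i}.
Substitute known values:
  E[X_{t+1} | ...] = (0.268) * (-2) + (-0.547) * (-1)
                   = 0.0110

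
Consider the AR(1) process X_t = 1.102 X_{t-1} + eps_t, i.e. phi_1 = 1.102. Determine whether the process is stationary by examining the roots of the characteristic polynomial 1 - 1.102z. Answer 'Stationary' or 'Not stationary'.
\text{Not stationary}

The AR(p) characteristic polynomial is P(z) = 1 - 1.102z.
Stationarity requires all roots to lie outside the unit circle, i.e. |z| > 1 for every root.
This is linear in z: 1 + (-1.102) z = 0  =>  z = -1/(-1.102) = 0.907441,  |z| = 0.907441.
Moduli of all roots: 0.9074.
All moduli strictly greater than 1? No.
Verdict: Not stationary.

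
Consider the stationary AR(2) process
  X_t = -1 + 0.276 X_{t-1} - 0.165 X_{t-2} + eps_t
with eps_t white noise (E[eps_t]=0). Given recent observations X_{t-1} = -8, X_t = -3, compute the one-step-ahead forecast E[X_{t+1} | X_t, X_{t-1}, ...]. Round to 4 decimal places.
E[X_{t+1} \mid \mathcal F_t] = -0.5080

For an AR(p) model X_t = c + sum_i phi_i X_{t-i} + eps_t, the
one-step-ahead conditional mean is
  E[X_{t+1} | X_t, ...] = c + sum_i phi_i X_{t+1-i}.
Substitute known values:
  E[X_{t+1} | ...] = -1 + (0.276) * (-3) + (-0.165) * (-8)
                   = -0.5080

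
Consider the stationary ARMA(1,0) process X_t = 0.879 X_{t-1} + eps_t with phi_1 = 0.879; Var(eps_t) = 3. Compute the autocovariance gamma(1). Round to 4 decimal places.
\gamma(1) = 11.5984

Multiply the model equation by X_{t-k} and take expectations. With theta_0 = psi_0 = 1 and psi_j the MA(infinity) weights, this gives
  gamma(k) - sum_i phi_i gamma(k-i) = c_k,
  c_k = sigma^2 * sum_{j=k..q} theta_j psi_{j-k}   (c_k = 0 for k > q),
using gamma(-m) = gamma(m).
Pure AR (q = 0): c_0 = sigma^2 = 3, c_k = 0 for k >= 1.
Equations for k = 0 and k = 1 (AR order 1):
  gamma(0) = phi_1 gamma(1) + c_0
  gamma(1) = phi_1 gamma(0) + c_1
Substituting the second into the first: gamma(0) (1 - phi_1^2) = c_0 + phi_1 c_1, so
  gamma(0) = c_0 / (1 - phi_1^2) = 3 / (1 - (0.879)^2) = 3 / 0.227359 = 13.194991.
  gamma(1) = phi_1 gamma(0) = (0.879)(13.194991) = 11.598397.
Therefore gamma(1) = 11.5984 (to 4 decimal places).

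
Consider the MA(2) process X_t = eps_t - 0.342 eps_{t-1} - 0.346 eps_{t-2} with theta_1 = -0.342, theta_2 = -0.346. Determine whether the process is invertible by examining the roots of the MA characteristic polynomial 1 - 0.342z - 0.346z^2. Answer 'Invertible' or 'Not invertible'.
\text{Invertible}

The MA(q) characteristic polynomial is P(z) = 1 - 0.342z - 0.346z^2.
Invertibility requires all roots to lie outside the unit circle, i.e. |z| > 1 for every root.
Set 1 + (-0.342) z + (-0.346) z^2 = 0, i.e. a z^2 + b z + c = 0 with a = -0.346, b = -0.342, c = 1.
Discriminant D = b^2 - 4ac = (-0.342)^2 - 4*(-0.346)*1 = 0.116964 - (-1.384) = 1.500964.
D >= 0, so the roots are real: z = (-b +/- sqrt(D)) / (2a) = (0.342 +/- 1.225138) / (-0.692).
  z_1 = (0.342 + 1.225138) / (-0.692) = -2.2647,   |z_1| = 2.2647.
  z_2 = (0.342 - 1.225138) / (-0.692) = 1.2762,   |z_2| = 1.2762.
Moduli of all roots: 2.2647, 1.2762.
All moduli strictly greater than 1? Yes.
Verdict: Invertible.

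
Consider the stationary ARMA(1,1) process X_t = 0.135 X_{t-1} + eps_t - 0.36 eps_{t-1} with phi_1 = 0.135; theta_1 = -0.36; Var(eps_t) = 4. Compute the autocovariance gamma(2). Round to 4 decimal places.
\gamma(2) = -0.1177

Multiply the model equation by X_{t-k} and take expectations. With theta_0 = psi_0 = 1 and psi_j the MA(infinity) weights, this gives
  gamma(k) - sum_i phi_i gamma(k-i) = c_k,
  c_k = sigma^2 * sum_{j=k..q} theta_j psi_{j-k}   (c_k = 0 for k > q),
using gamma(-m) = gamma(m).
psi-weights needed (psi_j = theta_j + sum_i phi_i psi_{j-i}):
  psi_1 = theta_1 + phi_1 = -0.36 + (0.135) = -0.225
Right-hand sides:
  c_0 = sigma^2 (1 + theta_1 psi_1) = 4 * (1 + (-0.36)(-0.225)) = 4 * 1.081 = 4.324
  c_1 = sigma^2 theta_1 = 4 * (-0.36) = -1.44
  c_2 = 0
Equations for k = 0 and k = 1 (AR order 1):
  gamma(0) = phi_1 gamma(1) + c_0
  gamma(1) = phi_1 gamma(0) + c_1
Substituting the second into the first: gamma(0) (1 - phi_1^2) = c_0 + phi_1 c_1, so
  gamma(0) = (c_0 + phi_1 c_1) / (1 - phi_1^2) = (4.324 + (0.135)(-1.44)) / (1 - (0.135)^2) = 4.1296 / 0.981775 = 4.206259.
  gamma(1) = phi_1 gamma(0) + c_1 = (0.135)(4.206259) + (-1.44) = -0.872155.
For k = 2 (> q): gamma(2) = phi_1 gamma(1) = (0.135)(-0.872155) = -0.117741.
Therefore gamma(2) = -0.1177 (to 4 decimal places).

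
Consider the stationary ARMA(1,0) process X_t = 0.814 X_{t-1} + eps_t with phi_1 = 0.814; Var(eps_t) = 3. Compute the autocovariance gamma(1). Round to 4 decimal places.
\gamma(1) = 7.2376

Multiply the model equation by X_{t-k} and take expectations. With theta_0 = psi_0 = 1 and psi_j the MA(infinity) weights, this gives
  gamma(k) - sum_i phi_i gamma(k-i) = c_k,
  c_k = sigma^2 * sum_{j=k..q} theta_j psi_{j-k}   (c_k = 0 for k > q),
using gamma(-m) = gamma(m).
Pure AR (q = 0): c_0 = sigma^2 = 3, c_k = 0 for k >= 1.
Equations for k = 0 and k = 1 (AR order 1):
  gamma(0) = phi_1 gamma(1) + c_0
  gamma(1) = phi_1 gamma(0) + c_1
Substituting the second into the first: gamma(0) (1 - phi_1^2) = c_0 + phi_1 c_1, so
  gamma(0) = c_0 / (1 - phi_1^2) = 3 / (1 - (0.814)^2) = 3 / 0.337404 = 8.891418.
  gamma(1) = phi_1 gamma(0) = (0.814)(8.891418) = 7.237614.
Therefore gamma(1) = 7.2376 (to 4 decimal places).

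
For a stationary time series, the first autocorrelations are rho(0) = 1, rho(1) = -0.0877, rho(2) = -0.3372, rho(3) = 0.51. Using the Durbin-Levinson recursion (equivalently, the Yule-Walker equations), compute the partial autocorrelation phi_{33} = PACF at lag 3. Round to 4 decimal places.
\phi_{33} = 0.5040

The PACF at lag k is phi_{kk}, the last component of the solution
to the Yule-Walker system G_k phi = r_k where
  (G_k)_{ij} = rho(|i - j|), (r_k)_i = rho(i), i,j = 1..k.
Equivalently, Durbin-Levinson gives phi_{kk} iteratively:
  phi_{11} = rho(1)
  phi_{kk} = [rho(k) - sum_{j=1..k-1} phi_{k-1,j} rho(k-j)]
            / [1 - sum_{j=1..k-1} phi_{k-1,j} rho(j)],
  phi_{k,j} = phi_{k-1,j} - phi_{kk} phi_{k-1,k-j},  j = 1..k-1.
Step k = 1:
  phi_11 = rho(1) = -0.0877.
Step k = 2:
  phi_22 = [rho(2) - phi_11 rho(1)] / [1 - phi_11 rho(1)] = [-0.3372 - (-0.0877)(-0.0877)] / [1 - (-0.0877)(-0.0877)]
         = -0.34489129 / 0.99230871 = -0.347565.
  Update: phi_21 = phi_11 - phi_22 phi_11 = -0.0877 - (-0.347565)(-0.0877) = -0.118181.
Step k = 3:
  phi_33 = [rho(3) - phi_21 rho(2) - phi_22 rho(1)] / [1 - phi_21 rho(1) - phi_22 rho(2)]
    numerator   = 0.51 - (-0.118181)(-0.3372) - (-0.347565)(-0.0877) = 0.43966782
    denominator = 1 - (-0.118181)(-0.0877) - (-0.347565)(-0.3372) = 0.87243674
  phi_33 = 0.43966782 / 0.87243674 = 0.504.
Therefore phi_{33} = 0.5040.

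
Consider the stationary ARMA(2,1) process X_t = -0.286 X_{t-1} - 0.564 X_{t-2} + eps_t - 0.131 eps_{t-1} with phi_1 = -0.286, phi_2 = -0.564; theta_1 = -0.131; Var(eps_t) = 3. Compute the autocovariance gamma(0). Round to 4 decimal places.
\gamma(0) = 4.8478

Multiply the model equation by X_{t-k} and take expectations. With theta_0 = psi_0 = 1 and psi_j the MA(infinity) weights, this gives
  gamma(k) - sum_i phi_i gamma(k-i) = c_k,
  c_k = sigma^2 * sum_{j=k..q} theta_j psi_{j-k}   (c_k = 0 for k > q),
using gamma(-m) = gamma(m).
psi-weights needed (psi_j = theta_j + sum_i phi_i psi_{j-i}):
  psi_1 = theta_1 + phi_1 = -0.131 + (-0.286) = -0.417
Right-hand sides:
  c_0 = sigma^2 (1 + theta_1 psi_1) = 3 * (1 + (-0.131)(-0.417)) = 3 * 1.054627 = 3.163881
  c_1 = sigma^2 theta_1 = 3 * (-0.131) = -0.393
  c_2 = 0
Equations for k = 0, 1, 2 (AR order 2, c_2 = 0):
  (E0) gamma(0) = phi_1 gamma(1) + phi_2 gamma(2) + c_0
  (E1) gamma(1) = phi_1 gamma(0) + phi_2 gamma(1) + c_1
  (E2) gamma(2) = phi_1 gamma(1) + phi_2 gamma(0)
From (E1): gamma(1) = A gamma(0) + B with
  A = phi_1 / (1 - phi_2) = -0.286 / 1.564 = -0.182864,   B = c_1 / (1 - phi_2) = -0.393 / 1.564 = -0.251279.
Insert (E2) into (E0): gamma(0) (1 - phi_2^2) = phi_1 (1 + phi_2) gamma(1) + c_0.
  phi_1 (1 + phi_2) = (-0.286)(0.436) = -0.124696,   1 - phi_2^2 = 0.681904.
Replace gamma(1) by A gamma(0) + B and collect gamma(0):
  gamma(0) [0.681904 - (-0.124696)(-0.182864)] = (-0.124696)(-0.251279) + 3.163881
  gamma(0) * 0.659102 = 3.195214
  gamma(0) = 3.195214 / 0.659102 = 4.847833.
Therefore gamma(0) = 4.8478 (to 4 decimal places).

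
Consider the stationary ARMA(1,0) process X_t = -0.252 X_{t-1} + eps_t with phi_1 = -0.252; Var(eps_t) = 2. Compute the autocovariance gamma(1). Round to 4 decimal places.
\gamma(1) = -0.5382

Multiply the model equation by X_{t-k} and take expectations. With theta_0 = psi_0 = 1 and psi_j the MA(infinity) weights, this gives
  gamma(k) - sum_i phi_i gamma(k-i) = c_k,
  c_k = sigma^2 * sum_{j=k..q} theta_j psi_{j-k}   (c_k = 0 for k > q),
using gamma(-m) = gamma(m).
Pure AR (q = 0): c_0 = sigma^2 = 2, c_k = 0 for k >= 1.
Equations for k = 0 and k = 1 (AR order 1):
  gamma(0) = phi_1 gamma(1) + c_0
  gamma(1) = phi_1 gamma(0) + c_1
Substituting the second into the first: gamma(0) (1 - phi_1^2) = c_0 + phi_1 c_1, so
  gamma(0) = c_0 / (1 - phi_1^2) = 2 / (1 - (-0.252)^2) = 2 / 0.936496 = 2.13562.
  gamma(1) = phi_1 gamma(0) = (-0.252)(2.13562) = -0.538176.
Therefore gamma(1) = -0.5382 (to 4 decimal places).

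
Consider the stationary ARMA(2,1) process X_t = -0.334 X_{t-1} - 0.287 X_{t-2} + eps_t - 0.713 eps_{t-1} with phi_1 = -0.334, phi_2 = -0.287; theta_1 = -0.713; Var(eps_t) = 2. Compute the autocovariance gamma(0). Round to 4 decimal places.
\gamma(0) = 4.3898

Multiply the model equation by X_{t-k} and take expectations. With theta_0 = psi_0 = 1 and psi_j the MA(infinity) weights, this gives
  gamma(k) - sum_i phi_i gamma(k-i) = c_k,
  c_k = sigma^2 * sum_{j=k..q} theta_j psi_{j-k}   (c_k = 0 for k > q),
using gamma(-m) = gamma(m).
psi-weights needed (psi_j = theta_j + sum_i phi_i psi_{j-i}):
  psi_1 = theta_1 + phi_1 = -0.713 + (-0.334) = -1.047
Right-hand sides:
  c_0 = sigma^2 (1 + theta_1 psi_1) = 2 * (1 + (-0.713)(-1.047)) = 2 * 1.746511 = 3.493022
  c_1 = sigma^2 theta_1 = 2 * (-0.713) = -1.426
  c_2 = 0
Equations for k = 0, 1, 2 (AR order 2, c_2 = 0):
  (E0) gamma(0) = phi_1 gamma(1) + phi_2 gamma(2) + c_0
  (E1) gamma(1) = phi_1 gamma(0) + phi_2 gamma(1) + c_1
  (E2) gamma(2) = phi_1 gamma(1) + phi_2 gamma(0)
From (E1): gamma(1) = A gamma(0) + B with
  A = phi_1 / (1 - phi_2) = -0.334 / 1.287 = -0.259518,   B = c_1 / (1 - phi_2) = -1.426 / 1.287 = -1.108003.
Insert (E2) into (E0): gamma(0) (1 - phi_2^2) = phi_1 (1 + phi_2) gamma(1) + c_0.
  phi_1 (1 + phi_2) = (-0.334)(0.713) = -0.238142,   1 - phi_2^2 = 0.917631.
Replace gamma(1) by A gamma(0) + B and collect gamma(0):
  gamma(0) [0.917631 - (-0.238142)(-0.259518)] = (-0.238142)(-1.108003) + 3.493022
  gamma(0) * 0.855829 = 3.756884
  gamma(0) = 3.756884 / 0.855829 = 4.389761.
Therefore gamma(0) = 4.3898 (to 4 decimal places).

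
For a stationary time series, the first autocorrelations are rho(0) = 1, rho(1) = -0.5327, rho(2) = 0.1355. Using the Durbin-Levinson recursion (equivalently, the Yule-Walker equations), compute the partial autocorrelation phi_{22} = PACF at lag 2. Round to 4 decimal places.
\phi_{22} = -0.2070

The PACF at lag k is phi_{kk}, the last component of the solution
to the Yule-Walker system G_k phi = r_k where
  (G_k)_{ij} = rho(|i - j|), (r_k)_i = rho(i), i,j = 1..k.
Equivalently, Durbin-Levinson gives phi_{kk} iteratively:
  phi_{11} = rho(1)
  phi_{kk} = [rho(k) - sum_{j=1..k-1} phi_{k-1,j} rho(k-j)]
            / [1 - sum_{j=1..k-1} phi_{k-1,j} rho(j)],
  phi_{k,j} = phi_{k-1,j} - phi_{kk} phi_{k-1,k-j},  j = 1..k-1.
Step k = 1:
  phi_11 = rho(1) = -0.5327.
Step k = 2:
  phi_22 = [rho(2) - phi_11 rho(1)] / [1 - phi_11 rho(1)] = [0.1355 - (-0.5327)(-0.5327)] / [1 - (-0.5327)(-0.5327)]
         = -0.14826929 / 0.71623071 = -0.207.
Therefore phi_{22} = -0.2070.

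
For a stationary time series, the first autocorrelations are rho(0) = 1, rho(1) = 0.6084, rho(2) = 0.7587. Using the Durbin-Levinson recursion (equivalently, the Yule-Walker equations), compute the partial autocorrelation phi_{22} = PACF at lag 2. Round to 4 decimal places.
\phi_{22} = 0.6169

The PACF at lag k is phi_{kk}, the last component of the solution
to the Yule-Walker system G_k phi = r_k where
  (G_k)_{ij} = rho(|i - j|), (r_k)_i = rho(i), i,j = 1..k.
Equivalently, Durbin-Levinson gives phi_{kk} iteratively:
  phi_{11} = rho(1)
  phi_{kk} = [rho(k) - sum_{j=1..k-1} phi_{k-1,j} rho(k-j)]
            / [1 - sum_{j=1..k-1} phi_{k-1,j} rho(j)],
  phi_{k,j} = phi_{k-1,j} - phi_{kk} phi_{k-1,k-j},  j = 1..k-1.
Step k = 1:
  phi_11 = rho(1) = 0.6084.
Step k = 2:
  phi_22 = [rho(2) - phi_11 rho(1)] / [1 - phi_11 rho(1)] = [0.7587 - (0.6084)(0.6084)] / [1 - (0.6084)(0.6084)]
         = 0.38854944 / 0.62984944 = 0.6169.
Therefore phi_{22} = 0.6169.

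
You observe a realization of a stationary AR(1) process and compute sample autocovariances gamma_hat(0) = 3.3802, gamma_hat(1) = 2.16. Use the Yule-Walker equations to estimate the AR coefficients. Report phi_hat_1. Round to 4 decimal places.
\hat\phi_{1} = 0.6390

The Yule-Walker equations for an AR(p) process read, in matrix form,
  Gamma_p phi = r_p,   with   (Gamma_p)_{ij} = gamma(|i - j|),
                       (r_p)_i = gamma(i),   i,j = 1..p.
Substitute the sample gammas (Toeplitz matrix and right-hand side of size 1):
  Gamma_p = [[3.3802]]
  r_p     = [2.16]
With p = 1 this is the single equation gamma(0) phi_1 = gamma(1):
  phi_hat_1 = gamma(1) / gamma(0) = 2.16 / 3.3802 = 0.6390.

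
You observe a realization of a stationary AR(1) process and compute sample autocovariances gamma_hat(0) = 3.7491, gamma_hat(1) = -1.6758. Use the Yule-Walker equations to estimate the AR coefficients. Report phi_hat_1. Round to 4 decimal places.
\hat\phi_{1} = -0.4470

The Yule-Walker equations for an AR(p) process read, in matrix form,
  Gamma_p phi = r_p,   with   (Gamma_p)_{ij} = gamma(|i - j|),
                       (r_p)_i = gamma(i),   i,j = 1..p.
Substitute the sample gammas (Toeplitz matrix and right-hand side of size 1):
  Gamma_p = [[3.7491]]
  r_p     = [-1.6758]
With p = 1 this is the single equation gamma(0) phi_1 = gamma(1):
  phi_hat_1 = gamma(1) / gamma(0) = -1.6758 / 3.7491 = -0.4470.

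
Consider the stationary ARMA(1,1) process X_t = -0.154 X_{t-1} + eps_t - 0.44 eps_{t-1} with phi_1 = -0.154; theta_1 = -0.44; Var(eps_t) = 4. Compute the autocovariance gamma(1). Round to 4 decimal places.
\gamma(1) = -2.5986

Multiply the model equation by X_{t-k} and take expectations. With theta_0 = psi_0 = 1 and psi_j the MA(infinity) weights, this gives
  gamma(k) - sum_i phi_i gamma(k-i) = c_k,
  c_k = sigma^2 * sum_{j=k..q} theta_j psi_{j-k}   (c_k = 0 for k > q),
using gamma(-m) = gamma(m).
psi-weights needed (psi_j = theta_j + sum_i phi_i psi_{j-i}):
  psi_1 = theta_1 + phi_1 = -0.44 + (-0.154) = -0.594
Right-hand sides:
  c_0 = sigma^2 (1 + theta_1 psi_1) = 4 * (1 + (-0.44)(-0.594)) = 4 * 1.26136 = 5.04544
  c_1 = sigma^2 theta_1 = 4 * (-0.44) = -1.76
  c_2 = 0
Equations for k = 0 and k = 1 (AR order 1):
  gamma(0) = phi_1 gamma(1) + c_0
  gamma(1) = phi_1 gamma(0) + c_1
Substituting the second into the first: gamma(0) (1 - phi_1^2) = c_0 + phi_1 c_1, so
  gamma(0) = (c_0 + phi_1 c_1) / (1 - phi_1^2) = (5.04544 + (-0.154)(-1.76)) / (1 - (-0.154)^2) = 5.31648 / 0.976284 = 5.445629.
  gamma(1) = phi_1 gamma(0) + c_1 = (-0.154)(5.445629) + (-1.76) = -2.598627.
Therefore gamma(1) = -2.5986 (to 4 decimal places).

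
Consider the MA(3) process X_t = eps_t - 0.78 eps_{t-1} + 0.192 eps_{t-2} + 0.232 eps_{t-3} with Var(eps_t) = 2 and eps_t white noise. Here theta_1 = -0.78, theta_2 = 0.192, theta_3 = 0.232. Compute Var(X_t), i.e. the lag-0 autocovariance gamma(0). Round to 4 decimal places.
\gamma(0) = 3.3982

For an MA(q) process X_t = eps_t + sum_i theta_i eps_{t-i} with
Var(eps_t) = sigma^2, the variance is
  gamma(0) = sigma^2 * (1 + sum_i theta_i^2).
  sum_i theta_i^2 = (-0.78)^2 + (0.192)^2 + (0.232)^2 = 0.6084 + 0.036864 + 0.053824 = 0.699088.
  gamma(0) = 2 * (1 + 0.699088) = 2 * 1.699088 = 3.398176, which rounds to 3.3982.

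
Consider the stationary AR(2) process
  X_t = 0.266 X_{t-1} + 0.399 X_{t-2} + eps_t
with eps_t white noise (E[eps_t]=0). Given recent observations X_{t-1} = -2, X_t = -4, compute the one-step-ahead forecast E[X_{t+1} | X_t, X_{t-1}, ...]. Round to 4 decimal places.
E[X_{t+1} \mid \mathcal F_t] = -1.8620

For an AR(p) model X_t = c + sum_i phi_i X_{t-i} + eps_t, the
one-step-ahead conditional mean is
  E[X_{t+1} | X_t, ...] = c + sum_i phi_i X_{t+1-i}.
Substitute known values:
  E[X_{t+1} | ...] = (0.266) * (-4) + (0.399) * (-2)
                   = -1.8620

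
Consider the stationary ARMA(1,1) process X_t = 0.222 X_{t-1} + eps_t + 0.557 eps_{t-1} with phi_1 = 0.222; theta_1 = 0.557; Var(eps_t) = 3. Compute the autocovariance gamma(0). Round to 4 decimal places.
\gamma(0) = 4.9149

Multiply the model equation by X_{t-k} and take expectations. With theta_0 = psi_0 = 1 and psi_j the MA(infinity) weights, this gives
  gamma(k) - sum_i phi_i gamma(k-i) = c_k,
  c_k = sigma^2 * sum_{j=k..q} theta_j psi_{j-k}   (c_k = 0 for k > q),
using gamma(-m) = gamma(m).
psi-weights needed (psi_j = theta_j + sum_i phi_i psi_{j-i}):
  psi_1 = theta_1 + phi_1 = 0.557 + (0.222) = 0.779
Right-hand sides:
  c_0 = sigma^2 (1 + theta_1 psi_1) = 3 * (1 + (0.557)(0.779)) = 3 * 1.433903 = 4.301709
  c_1 = sigma^2 theta_1 = 3 * (0.557) = 1.671
  c_2 = 0
Equations for k = 0 and k = 1 (AR order 1):
  gamma(0) = phi_1 gamma(1) + c_0
  gamma(1) = phi_1 gamma(0) + c_1
Substituting the second into the first: gamma(0) (1 - phi_1^2) = c_0 + phi_1 c_1, so
  gamma(0) = (c_0 + phi_1 c_1) / (1 - phi_1^2) = (4.301709 + (0.222)(1.671)) / (1 - (0.222)^2) = 4.672671 / 0.950716 = 4.914897.
Therefore gamma(0) = 4.9149 (to 4 decimal places).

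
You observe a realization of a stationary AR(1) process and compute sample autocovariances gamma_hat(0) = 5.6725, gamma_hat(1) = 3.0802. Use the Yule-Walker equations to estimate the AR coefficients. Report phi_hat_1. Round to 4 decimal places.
\hat\phi_{1} = 0.5430

The Yule-Walker equations for an AR(p) process read, in matrix form,
  Gamma_p phi = r_p,   with   (Gamma_p)_{ij} = gamma(|i - j|),
                       (r_p)_i = gamma(i),   i,j = 1..p.
Substitute the sample gammas (Toeplitz matrix and right-hand side of size 1):
  Gamma_p = [[5.6725]]
  r_p     = [3.0802]
With p = 1 this is the single equation gamma(0) phi_1 = gamma(1):
  phi_hat_1 = gamma(1) / gamma(0) = 3.0802 / 5.6725 = 0.5430.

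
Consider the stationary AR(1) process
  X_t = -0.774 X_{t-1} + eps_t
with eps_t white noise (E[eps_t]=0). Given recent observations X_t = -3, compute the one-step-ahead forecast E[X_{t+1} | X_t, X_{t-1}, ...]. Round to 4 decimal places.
E[X_{t+1} \mid \mathcal F_t] = 2.3220

For an AR(p) model X_t = c + sum_i phi_i X_{t-i} + eps_t, the
one-step-ahead conditional mean is
  E[X_{t+1} | X_t, ...] = c + sum_i phi_i X_{t+1-i}.
Substitute known values:
  E[X_{t+1} | ...] = (-0.774) * (-3)
                   = 2.3220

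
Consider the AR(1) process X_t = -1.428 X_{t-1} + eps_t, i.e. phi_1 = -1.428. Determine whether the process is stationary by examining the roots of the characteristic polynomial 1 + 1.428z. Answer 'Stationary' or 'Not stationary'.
\text{Not stationary}

The AR(p) characteristic polynomial is P(z) = 1 + 1.428z.
Stationarity requires all roots to lie outside the unit circle, i.e. |z| > 1 for every root.
This is linear in z: 1 + (1.428) z = 0  =>  z = -1/(1.428) = -0.70028,  |z| = 0.70028.
Moduli of all roots: 0.7003.
All moduli strictly greater than 1? No.
Verdict: Not stationary.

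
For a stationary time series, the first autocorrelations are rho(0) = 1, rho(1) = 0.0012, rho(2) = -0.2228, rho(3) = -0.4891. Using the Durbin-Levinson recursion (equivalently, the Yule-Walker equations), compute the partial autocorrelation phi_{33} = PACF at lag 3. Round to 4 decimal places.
\phi_{33} = -0.5140

The PACF at lag k is phi_{kk}, the last component of the solution
to the Yule-Walker system G_k phi = r_k where
  (G_k)_{ij} = rho(|i - j|), (r_k)_i = rho(i), i,j = 1..k.
Equivalently, Durbin-Levinson gives phi_{kk} iteratively:
  phi_{11} = rho(1)
  phi_{kk} = [rho(k) - sum_{j=1..k-1} phi_{k-1,j} rho(k-j)]
            / [1 - sum_{j=1..k-1} phi_{k-1,j} rho(j)],
  phi_{k,j} = phi_{k-1,j} - phi_{kk} phi_{k-1,k-j},  j = 1..k-1.
Step k = 1:
  phi_11 = rho(1) = 0.0012.
Step k = 2:
  phi_22 = [rho(2) - phi_11 rho(1)] / [1 - phi_11 rho(1)] = [-0.2228 - (0.0012)(0.0012)] / [1 - (0.0012)(0.0012)]
         = -0.22280144 / 0.99999856 = -0.222802.
  Update: phi_21 = phi_11 - phi_22 phi_11 = 0.0012 - (-0.222802)(0.0012) = 0.001467.
Step k = 3:
  phi_33 = [rho(3) - phi_21 rho(2) - phi_22 rho(1)] / [1 - phi_21 rho(1) - phi_22 rho(2)]
    numerator   = -0.4891 - (0.001467)(-0.2228) - (-0.222802)(0.0012) = -0.48850571
    denominator = 1 - (0.001467)(0.0012) - (-0.222802)(-0.2228) = 0.95035801
  phi_33 = -0.48850571 / 0.95035801 = -0.514.
Therefore phi_{33} = -0.5140.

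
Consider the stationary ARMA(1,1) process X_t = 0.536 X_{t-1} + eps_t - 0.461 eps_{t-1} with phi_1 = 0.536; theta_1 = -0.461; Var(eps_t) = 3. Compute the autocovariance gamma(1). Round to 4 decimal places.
\gamma(1) = 0.2377

Multiply the model equation by X_{t-k} and take expectations. With theta_0 = psi_0 = 1 and psi_j the MA(infinity) weights, this gives
  gamma(k) - sum_i phi_i gamma(k-i) = c_k,
  c_k = sigma^2 * sum_{j=k..q} theta_j psi_{j-k}   (c_k = 0 for k > q),
using gamma(-m) = gamma(m).
psi-weights needed (psi_j = theta_j + sum_i phi_i psi_{j-i}):
  psi_1 = theta_1 + phi_1 = -0.461 + (0.536) = 0.075
Right-hand sides:
  c_0 = sigma^2 (1 + theta_1 psi_1) = 3 * (1 + (-0.461)(0.075)) = 3 * 0.965425 = 2.896275
  c_1 = sigma^2 theta_1 = 3 * (-0.461) = -1.383
  c_2 = 0
Equations for k = 0 and k = 1 (AR order 1):
  gamma(0) = phi_1 gamma(1) + c_0
  gamma(1) = phi_1 gamma(0) + c_1
Substituting the second into the first: gamma(0) (1 - phi_1^2) = c_0 + phi_1 c_1, so
  gamma(0) = (c_0 + phi_1 c_1) / (1 - phi_1^2) = (2.896275 + (0.536)(-1.383)) / (1 - (0.536)^2) = 2.154987 / 0.712704 = 3.023677.
  gamma(1) = phi_1 gamma(0) + c_1 = (0.536)(3.023677) + (-1.383) = 0.237691.
Therefore gamma(1) = 0.2377 (to 4 decimal places).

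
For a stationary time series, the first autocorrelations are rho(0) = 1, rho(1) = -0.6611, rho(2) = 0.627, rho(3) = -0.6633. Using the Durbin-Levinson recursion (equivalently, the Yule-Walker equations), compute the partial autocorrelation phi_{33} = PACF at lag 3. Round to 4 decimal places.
\phi_{33} = -0.3319

The PACF at lag k is phi_{kk}, the last component of the solution
to the Yule-Walker system G_k phi = r_k where
  (G_k)_{ij} = rho(|i - j|), (r_k)_i = rho(i), i,j = 1..k.
Equivalently, Durbin-Levinson gives phi_{kk} iteratively:
  phi_{11} = rho(1)
  phi_{kk} = [rho(k) - sum_{j=1..k-1} phi_{k-1,j} rho(k-j)]
            / [1 - sum_{j=1..k-1} phi_{k-1,j} rho(j)],
  phi_{k,j} = phi_{k-1,j} - phi_{kk} phi_{k-1,k-j},  j = 1..k-1.
Step k = 1:
  phi_11 = rho(1) = -0.6611.
Step k = 2:
  phi_22 = [rho(2) - phi_11 rho(1)] / [1 - phi_11 rho(1)] = [0.627 - (-0.6611)(-0.6611)] / [1 - (-0.6611)(-0.6611)]
         = 0.18994679 / 0.56294679 = 0.337415.
  Update: phi_21 = phi_11 - phi_22 phi_11 = -0.6611 - (0.337415)(-0.6611) = -0.438035.
Step k = 3:
  phi_33 = [rho(3) - phi_21 rho(2) - phi_22 rho(1)] / [1 - phi_21 rho(1) - phi_22 rho(2)]
    numerator   = -0.6633 - (-0.438035)(0.627) - (0.337415)(-0.6611) = -0.16558699
    denominator = 1 - (-0.438035)(-0.6611) - (0.337415)(0.627) = 0.49885586
  phi_33 = -0.16558699 / 0.49885586 = -0.3319.
Therefore phi_{33} = -0.3319.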